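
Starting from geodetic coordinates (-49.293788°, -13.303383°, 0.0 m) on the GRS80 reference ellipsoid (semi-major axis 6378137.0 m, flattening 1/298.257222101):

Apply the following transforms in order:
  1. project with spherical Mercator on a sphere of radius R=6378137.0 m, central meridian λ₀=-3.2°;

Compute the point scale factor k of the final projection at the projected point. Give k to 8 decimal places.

1.53331762

start: φ=-49.293788°, λ=-13.303383°, h=0.000 m
→ into merc (λ₀=-3.2°): φ=-49.29378800°, λ−λ₀=-10.10338300°
scale k = 1.53331762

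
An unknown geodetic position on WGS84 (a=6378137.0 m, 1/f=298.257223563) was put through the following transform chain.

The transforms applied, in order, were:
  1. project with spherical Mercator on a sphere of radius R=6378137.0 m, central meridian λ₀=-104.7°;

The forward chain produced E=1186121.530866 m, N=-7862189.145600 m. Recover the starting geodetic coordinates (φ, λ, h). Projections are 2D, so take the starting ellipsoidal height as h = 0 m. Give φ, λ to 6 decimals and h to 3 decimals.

φ=-57.496045°, λ=-94.044889°, h=0.000 m

start: E=1186121.5309, N=-7862189.1456 m
→ merc⁻¹: φ=-57.49604500°, λ=-94.04488900°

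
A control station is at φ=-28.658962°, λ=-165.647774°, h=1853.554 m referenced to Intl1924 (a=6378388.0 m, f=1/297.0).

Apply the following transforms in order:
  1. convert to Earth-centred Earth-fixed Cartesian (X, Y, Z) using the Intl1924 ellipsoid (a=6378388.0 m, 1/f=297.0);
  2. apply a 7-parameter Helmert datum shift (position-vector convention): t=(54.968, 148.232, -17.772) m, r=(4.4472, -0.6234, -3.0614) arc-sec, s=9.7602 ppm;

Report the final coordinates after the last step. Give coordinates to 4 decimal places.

X=-5428072.8397 m, Y=-1388585.6491 m, Z=-3041813.4966 m

start: φ=-28.658962°, λ=-165.647774°, h=1853.554 m
→ ECEF (a=6378388.000, f=1/297.0): X=-5428063.4080, Y=-1388866.4721, Z=-3041719.6861
→ Helmert 7p (PV): X=-5428072.8397, Y=-1388585.6491, Z=-3041813.4966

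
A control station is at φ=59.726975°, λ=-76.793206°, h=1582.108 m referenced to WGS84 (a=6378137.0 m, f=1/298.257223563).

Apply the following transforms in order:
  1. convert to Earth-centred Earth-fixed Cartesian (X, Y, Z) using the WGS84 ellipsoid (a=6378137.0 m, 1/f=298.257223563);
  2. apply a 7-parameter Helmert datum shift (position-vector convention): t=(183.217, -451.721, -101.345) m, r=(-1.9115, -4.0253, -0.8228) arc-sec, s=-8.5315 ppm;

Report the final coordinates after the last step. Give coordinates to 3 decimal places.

X=736680.331 m, Y=-3139310.919 m, Z=5486467.247 m

start: φ=59.726975°, λ=-76.793206°, h=1582.108 m
→ ECEF (a=6378137.000, f=1/298.257223563): X=736622.9903, Y=-3138933.8841, Z=5486571.9367
→ Helmert 7p (PV): X=736680.3309, Y=-3139310.9188, Z=5486467.2471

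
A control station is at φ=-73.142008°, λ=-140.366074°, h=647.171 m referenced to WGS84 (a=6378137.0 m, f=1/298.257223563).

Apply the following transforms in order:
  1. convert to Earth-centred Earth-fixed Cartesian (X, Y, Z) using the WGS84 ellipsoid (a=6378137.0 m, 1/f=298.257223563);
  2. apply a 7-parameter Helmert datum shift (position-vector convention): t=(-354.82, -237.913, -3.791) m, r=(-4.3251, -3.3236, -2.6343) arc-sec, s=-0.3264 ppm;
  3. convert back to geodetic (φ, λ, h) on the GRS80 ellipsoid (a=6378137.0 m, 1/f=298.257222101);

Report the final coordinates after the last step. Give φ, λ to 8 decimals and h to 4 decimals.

φ=-73.13831847°, λ=-140.36317409°, h=771.9819 m

start: φ=-73.142008°, λ=-140.366074°, h=647.171 m
→ ECEF (a=6378137.000, f=1/298.257223563): X=-1429023.6734, Y=-1183617.1378, Z=-6082476.2092
→ Helmert 7p (PV): X=-1429295.1349, Y=-1183963.9552, Z=-6082476.2223
→ geod (Bowring, a=6378137.000): φ=-73.13831847°, λ=-140.36317409°, h=771.9819 m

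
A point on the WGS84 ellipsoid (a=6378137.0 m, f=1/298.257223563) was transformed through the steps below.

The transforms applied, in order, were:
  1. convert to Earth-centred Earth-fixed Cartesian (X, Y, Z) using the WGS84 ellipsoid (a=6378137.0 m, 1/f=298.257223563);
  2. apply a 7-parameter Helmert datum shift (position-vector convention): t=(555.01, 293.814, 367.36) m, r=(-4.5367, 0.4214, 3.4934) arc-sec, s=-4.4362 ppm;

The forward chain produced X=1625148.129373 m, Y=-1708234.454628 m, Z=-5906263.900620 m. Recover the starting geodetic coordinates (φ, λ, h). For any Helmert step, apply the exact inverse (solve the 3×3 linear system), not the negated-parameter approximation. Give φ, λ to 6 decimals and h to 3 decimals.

φ=-68.373692°, λ=-46.441108°, h=119.288 m

start: X=1625148.1294, Y=-1708234.4546, Z=-5906263.9006 m
→ Helmert⁻¹: X=1624583.4590, Y=-1708433.4478, Z=-5906691.7209
→ geod (Bowring, a=6378137.000): φ=-68.37369200°, λ=-46.44110800°, h=119.2880 m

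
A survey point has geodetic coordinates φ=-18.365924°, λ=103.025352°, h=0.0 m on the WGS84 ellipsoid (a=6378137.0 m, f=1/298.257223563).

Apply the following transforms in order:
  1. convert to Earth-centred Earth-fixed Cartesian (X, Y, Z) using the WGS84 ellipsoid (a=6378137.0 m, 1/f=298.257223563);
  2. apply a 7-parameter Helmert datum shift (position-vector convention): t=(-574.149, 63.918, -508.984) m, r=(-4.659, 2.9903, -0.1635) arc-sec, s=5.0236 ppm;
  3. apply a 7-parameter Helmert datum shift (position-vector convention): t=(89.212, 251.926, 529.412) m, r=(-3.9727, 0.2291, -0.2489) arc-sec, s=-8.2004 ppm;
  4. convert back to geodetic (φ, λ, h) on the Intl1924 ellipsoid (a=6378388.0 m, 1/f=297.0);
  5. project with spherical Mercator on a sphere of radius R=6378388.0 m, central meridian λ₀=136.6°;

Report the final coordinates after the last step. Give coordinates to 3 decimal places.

E=-3737198.070 m, N=-2080655.684 m

start: φ=-18.365924°, λ=103.025352°, h=0.000 m
→ ECEF (a=6378137.000, f=1/298.257223563): X=-1364749.8796, Y=5899470.5388, Z=-1996863.3462
→ Helmert 7p (PV): X=-1365355.1576, Y=5899520.0709, Z=-1997495.8311
→ Helmert 7p (PV): X=-1365249.8489, Y=5899686.7942, Z=-1997062.1473
→ geod (Bowring, a=6378388.000): φ=-18.36720035°, λ=103.02949965°, h=127.6031 m
→ merc (R=6378388.0, λ₀=136.6°): E=-3737198.0696, N=-2080655.6837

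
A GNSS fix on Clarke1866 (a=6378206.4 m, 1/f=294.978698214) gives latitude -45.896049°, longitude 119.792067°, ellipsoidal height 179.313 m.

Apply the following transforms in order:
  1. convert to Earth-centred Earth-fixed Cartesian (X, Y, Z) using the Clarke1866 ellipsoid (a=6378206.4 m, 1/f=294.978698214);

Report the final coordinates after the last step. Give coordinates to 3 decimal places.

start: φ=-45.896049°, λ=119.792067°, h=179.313 m
→ ECEF (a=6378206.400, f=1/294.978698214): X=-2209450.6713, Y=3859157.2512, Z=-4557138.9268

X=-2209450.671 m, Y=3859157.251 m, Z=-4557138.927 m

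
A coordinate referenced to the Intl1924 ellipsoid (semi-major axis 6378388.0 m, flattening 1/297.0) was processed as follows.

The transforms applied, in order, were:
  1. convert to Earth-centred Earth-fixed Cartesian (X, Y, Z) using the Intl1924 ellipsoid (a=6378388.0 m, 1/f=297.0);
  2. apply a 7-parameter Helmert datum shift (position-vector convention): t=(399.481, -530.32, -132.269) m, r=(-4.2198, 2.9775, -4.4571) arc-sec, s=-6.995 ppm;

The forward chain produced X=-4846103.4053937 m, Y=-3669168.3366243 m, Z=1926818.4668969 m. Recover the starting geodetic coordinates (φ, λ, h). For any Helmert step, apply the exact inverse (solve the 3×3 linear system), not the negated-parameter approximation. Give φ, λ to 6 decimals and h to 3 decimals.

φ=17.699592°, λ=-142.874140°, h=195.700 m

start: X=-4846103.4054, Y=-3669168.3366, Z=1926818.4669 m
→ Helmert⁻¹: X=-4846485.3243, Y=-3668807.8240, Z=1926819.1973
→ geod (Bowring, a=6378388.000): φ=17.69959200°, λ=-142.87414000°, h=195.7000 m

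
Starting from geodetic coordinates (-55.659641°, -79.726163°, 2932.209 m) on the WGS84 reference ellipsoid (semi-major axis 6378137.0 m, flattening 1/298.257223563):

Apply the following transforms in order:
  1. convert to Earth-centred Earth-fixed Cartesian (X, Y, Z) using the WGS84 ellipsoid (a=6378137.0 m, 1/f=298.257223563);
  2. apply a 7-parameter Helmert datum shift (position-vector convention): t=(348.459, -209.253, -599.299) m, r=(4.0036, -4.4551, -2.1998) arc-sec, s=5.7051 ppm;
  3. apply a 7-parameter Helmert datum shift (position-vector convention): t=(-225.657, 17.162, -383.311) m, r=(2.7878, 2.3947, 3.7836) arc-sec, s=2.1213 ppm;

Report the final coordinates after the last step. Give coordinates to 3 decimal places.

start: φ=-55.659641°, λ=-79.726163°, h=2932.209 m
→ ECEF (a=6378137.000, f=1/298.257223563): X=643470.5865, Y=-3550003.7639, Z=-5245579.4845
→ Helmert 7p (PV): X=643898.1554, Y=-3550138.3153, Z=-5246263.7176
→ Helmert 7p (PV): X=643678.0777, Y=-3550045.9662, Z=-5246713.6156

X=643678.078 m, Y=-3550045.966 m, Z=-5246713.616 m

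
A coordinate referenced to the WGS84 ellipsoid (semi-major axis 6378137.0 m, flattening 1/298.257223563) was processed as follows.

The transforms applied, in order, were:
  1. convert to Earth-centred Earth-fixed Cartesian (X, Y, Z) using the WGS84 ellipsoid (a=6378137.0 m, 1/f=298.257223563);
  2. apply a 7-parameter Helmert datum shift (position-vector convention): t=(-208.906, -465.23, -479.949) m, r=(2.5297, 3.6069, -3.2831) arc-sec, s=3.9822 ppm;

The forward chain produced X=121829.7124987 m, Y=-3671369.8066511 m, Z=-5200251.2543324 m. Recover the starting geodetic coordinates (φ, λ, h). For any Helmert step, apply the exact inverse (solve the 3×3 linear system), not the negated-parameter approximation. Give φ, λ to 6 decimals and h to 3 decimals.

start: X=121829.7125, Y=-3671369.8067, Z=-5200251.2543 m
→ Helmert⁻¹: X=122187.4886, Y=-3670951.7845, Z=-5199703.4405
→ geod (Bowring, a=6378137.000): φ=-54.94433500°, λ=-88.09361600°, h=2292.6110 m

φ=-54.944335°, λ=-88.093616°, h=2292.611 m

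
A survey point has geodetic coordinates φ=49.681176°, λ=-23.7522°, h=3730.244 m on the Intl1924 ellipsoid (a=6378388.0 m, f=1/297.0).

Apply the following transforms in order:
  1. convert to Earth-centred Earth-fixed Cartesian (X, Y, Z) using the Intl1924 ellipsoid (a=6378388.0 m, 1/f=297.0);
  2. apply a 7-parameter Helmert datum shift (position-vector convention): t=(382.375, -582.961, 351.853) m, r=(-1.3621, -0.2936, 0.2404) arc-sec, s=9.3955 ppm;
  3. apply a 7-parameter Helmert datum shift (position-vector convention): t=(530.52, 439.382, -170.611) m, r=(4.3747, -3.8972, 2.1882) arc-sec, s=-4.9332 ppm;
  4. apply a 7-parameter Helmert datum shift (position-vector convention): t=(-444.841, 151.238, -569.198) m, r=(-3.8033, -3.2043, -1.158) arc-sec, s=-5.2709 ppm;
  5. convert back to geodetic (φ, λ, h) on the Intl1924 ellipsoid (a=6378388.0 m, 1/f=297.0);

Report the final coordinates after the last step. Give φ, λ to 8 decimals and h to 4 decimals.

φ=49.67797337°, λ=-23.74987271°, h=3705.2350 m

start: φ=49.681176°, λ=-23.752200°, h=3730.244 m
→ ECEF (a=6378388.000, f=1/297.0): X=3787106.9193, Y=-1666540.4971, Z=4842856.0713
→ Helmert 7p (PV): X=3787519.9249, Y=-1667102.7214, Z=4843269.8214
→ Helmert 7p (PV): X=3787957.9370, Y=-1666717.6559, Z=4843111.5216
→ Helmert 7p (PV): X=3787408.5361, Y=-1666489.5975, Z=4842606.3735
→ geod (Bowring, a=6378388.000): φ=49.67797337°, λ=-23.74987271°, h=3705.2350 m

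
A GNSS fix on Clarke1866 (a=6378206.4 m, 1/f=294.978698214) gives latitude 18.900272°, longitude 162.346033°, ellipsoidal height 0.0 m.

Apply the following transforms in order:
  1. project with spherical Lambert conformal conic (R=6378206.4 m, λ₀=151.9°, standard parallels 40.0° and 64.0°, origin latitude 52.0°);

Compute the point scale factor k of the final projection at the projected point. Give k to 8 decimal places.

1.13638627

start: φ=18.900272°, λ=162.346033°, h=0.000 m
→ into lcc (λ₀=151.9°): φ=18.90027200°, λ−λ₀=10.44603300°
scale k = 1.13638627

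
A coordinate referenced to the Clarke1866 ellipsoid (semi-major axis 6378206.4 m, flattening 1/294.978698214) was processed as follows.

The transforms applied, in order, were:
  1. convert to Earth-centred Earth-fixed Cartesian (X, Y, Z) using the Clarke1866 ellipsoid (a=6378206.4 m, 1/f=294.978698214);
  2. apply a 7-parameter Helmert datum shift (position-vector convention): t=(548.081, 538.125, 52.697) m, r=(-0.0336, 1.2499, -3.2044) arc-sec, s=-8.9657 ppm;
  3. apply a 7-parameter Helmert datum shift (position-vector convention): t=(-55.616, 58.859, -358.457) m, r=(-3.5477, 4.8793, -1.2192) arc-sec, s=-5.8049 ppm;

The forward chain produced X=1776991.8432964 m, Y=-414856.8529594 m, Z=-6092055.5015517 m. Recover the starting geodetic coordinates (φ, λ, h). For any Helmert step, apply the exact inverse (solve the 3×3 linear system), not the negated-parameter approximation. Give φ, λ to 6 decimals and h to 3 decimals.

start: X=1776991.8433, Y=-414856.8530, Z=-6092055.5016 m
→ Helmert⁻¹: X=1777204.3290, Y=-414802.8401, Z=-6091697.5003
→ Helmert⁻¹: X=1776715.5436, Y=-415316.0947, Z=-6091794.1159
→ geod (Bowring, a=6378206.400): φ=-73.43265800°, λ=-13.15693100°, h=823.6730 m

φ=-73.432658°, λ=-13.156931°, h=823.673 m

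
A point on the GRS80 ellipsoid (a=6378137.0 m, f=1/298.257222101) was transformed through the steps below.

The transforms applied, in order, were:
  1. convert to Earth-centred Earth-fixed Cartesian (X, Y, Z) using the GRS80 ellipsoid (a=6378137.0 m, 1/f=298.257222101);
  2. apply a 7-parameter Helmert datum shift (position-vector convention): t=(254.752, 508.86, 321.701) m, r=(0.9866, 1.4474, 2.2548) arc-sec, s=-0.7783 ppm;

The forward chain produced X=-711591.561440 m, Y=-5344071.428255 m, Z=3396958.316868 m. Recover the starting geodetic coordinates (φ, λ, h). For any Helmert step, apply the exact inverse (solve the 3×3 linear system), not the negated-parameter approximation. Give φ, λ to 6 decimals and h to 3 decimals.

φ=32.383555°, λ=-97.587492°, h=437.868 m

start: X=-711591.5614, Y=-5344071.4283, Z=3396958.3169 m
→ Helmert⁻¹: X=-711929.1270, Y=-5344560.4186, Z=3396659.8277
→ geod (Bowring, a=6378137.000): φ=32.38355500°, λ=-97.58749200°, h=437.8680 m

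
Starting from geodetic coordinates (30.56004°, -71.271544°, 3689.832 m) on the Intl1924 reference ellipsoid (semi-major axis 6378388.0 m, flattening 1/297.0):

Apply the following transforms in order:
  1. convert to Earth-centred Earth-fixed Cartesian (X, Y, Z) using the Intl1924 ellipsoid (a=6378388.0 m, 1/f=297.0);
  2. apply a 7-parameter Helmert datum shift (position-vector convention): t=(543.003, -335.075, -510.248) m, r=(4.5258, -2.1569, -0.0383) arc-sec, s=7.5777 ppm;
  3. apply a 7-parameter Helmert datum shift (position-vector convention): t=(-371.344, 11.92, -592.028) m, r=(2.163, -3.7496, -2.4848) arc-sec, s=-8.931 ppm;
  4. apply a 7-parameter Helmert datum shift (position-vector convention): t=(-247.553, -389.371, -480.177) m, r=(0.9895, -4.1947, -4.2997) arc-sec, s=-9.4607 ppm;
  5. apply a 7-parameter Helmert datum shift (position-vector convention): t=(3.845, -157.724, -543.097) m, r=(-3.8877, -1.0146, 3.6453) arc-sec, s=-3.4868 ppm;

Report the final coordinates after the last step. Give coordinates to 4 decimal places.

X=1765724.7376 m, Y=-5210008.8936 m, Z=3223738.6030 m

start: φ=30.560040°, λ=-71.271544°, h=3689.832 m
→ ECEF (a=6378388.000, f=1/297.0): X=1766076.0935, Y=-5209126.6249, Z=3225910.8022
→ Helmert 7p (PV): X=1766597.7786, Y=-5209572.2835, Z=3225329.1691
→ Helmert 7p (PV): X=1766089.2684, Y=-5209568.9404, Z=3224685.8198
→ Helmert 7p (PV): X=1765650.8337, Y=-5209961.3094, Z=3224186.0595
→ Helmert 7p (PV): X=1765724.7376, Y=-5210008.8936, Z=3223738.6030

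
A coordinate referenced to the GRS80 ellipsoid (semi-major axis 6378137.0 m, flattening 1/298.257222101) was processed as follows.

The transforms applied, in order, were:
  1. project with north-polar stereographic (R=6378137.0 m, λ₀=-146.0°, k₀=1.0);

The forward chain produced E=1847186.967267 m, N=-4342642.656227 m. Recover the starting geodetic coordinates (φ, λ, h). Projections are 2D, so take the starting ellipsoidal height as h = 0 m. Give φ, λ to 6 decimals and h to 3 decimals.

start: E=1847186.9673, N=-4342642.6562 m
→ stereo⁻¹: φ=49.39613300°, λ=-122.95703400°

φ=49.396133°, λ=-122.957034°, h=0.000 m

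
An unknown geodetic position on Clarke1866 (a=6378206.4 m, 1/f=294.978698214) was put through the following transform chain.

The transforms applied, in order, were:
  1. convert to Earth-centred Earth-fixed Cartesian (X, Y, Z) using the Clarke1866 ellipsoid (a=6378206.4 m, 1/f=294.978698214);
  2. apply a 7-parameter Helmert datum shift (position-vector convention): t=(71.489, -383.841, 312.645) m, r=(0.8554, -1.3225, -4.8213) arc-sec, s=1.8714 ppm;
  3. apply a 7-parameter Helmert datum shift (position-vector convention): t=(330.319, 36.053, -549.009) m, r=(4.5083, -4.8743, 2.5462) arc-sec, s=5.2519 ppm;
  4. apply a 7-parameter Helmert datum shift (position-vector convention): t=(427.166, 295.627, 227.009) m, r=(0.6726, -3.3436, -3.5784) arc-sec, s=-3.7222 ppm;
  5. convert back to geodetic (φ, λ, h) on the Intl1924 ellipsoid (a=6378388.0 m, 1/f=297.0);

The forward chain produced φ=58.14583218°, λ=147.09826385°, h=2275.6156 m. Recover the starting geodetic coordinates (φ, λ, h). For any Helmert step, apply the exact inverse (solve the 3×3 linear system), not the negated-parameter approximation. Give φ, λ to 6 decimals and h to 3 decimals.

φ=58.142847°, λ=147.102237°, h=2931.891 m

start: φ=58.145832°, λ=147.098264°, h=2275.616 m
→ ECEF (a=6378388.000, f=1/297.0): X=-2834204.1462, Y=1833650.7159, Z=5396374.3253
→ Helmert⁻¹: X=-2834586.1952, Y=1833330.3332, Z=5396207.3730
→ Helmert⁻¹: X=-2834751.4609, Y=1833437.6012, Z=5396754.9545
→ Helmert⁻¹: X=-2834825.9079, Y=1833774.1278, Z=5396442.7817
→ geod (Bowring, a=6378206.400): φ=58.14284700°, λ=147.10223700°, h=2931.8910 m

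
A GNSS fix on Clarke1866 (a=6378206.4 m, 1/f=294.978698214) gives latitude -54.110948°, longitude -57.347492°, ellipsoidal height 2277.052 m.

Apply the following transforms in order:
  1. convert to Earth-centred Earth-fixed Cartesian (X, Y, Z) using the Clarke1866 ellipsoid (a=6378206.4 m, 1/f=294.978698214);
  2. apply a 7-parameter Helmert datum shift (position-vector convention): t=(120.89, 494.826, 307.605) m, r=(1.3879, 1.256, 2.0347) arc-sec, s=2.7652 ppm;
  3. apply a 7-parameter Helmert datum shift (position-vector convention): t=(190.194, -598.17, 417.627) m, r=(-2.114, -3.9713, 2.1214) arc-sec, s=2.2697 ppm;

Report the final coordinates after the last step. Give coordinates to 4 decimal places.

X=2023027.7460 m, Y=-3156332.7852 m, Z=-5144897.7723 m

start: φ=-54.110948°, λ=-57.347492°, h=2277.052 m
→ ECEF (a=6378206.400, f=1/294.978698214): X=2022575.1546, Y=-3156236.1949, Z=-5145634.8303
→ Helmert 7p (PV): X=2022701.4390, Y=-3155695.5211, Z=-5145375.0075
→ Helmert 7p (PV): X=2023027.7460, Y=-3156332.7852, Z=-5144897.7723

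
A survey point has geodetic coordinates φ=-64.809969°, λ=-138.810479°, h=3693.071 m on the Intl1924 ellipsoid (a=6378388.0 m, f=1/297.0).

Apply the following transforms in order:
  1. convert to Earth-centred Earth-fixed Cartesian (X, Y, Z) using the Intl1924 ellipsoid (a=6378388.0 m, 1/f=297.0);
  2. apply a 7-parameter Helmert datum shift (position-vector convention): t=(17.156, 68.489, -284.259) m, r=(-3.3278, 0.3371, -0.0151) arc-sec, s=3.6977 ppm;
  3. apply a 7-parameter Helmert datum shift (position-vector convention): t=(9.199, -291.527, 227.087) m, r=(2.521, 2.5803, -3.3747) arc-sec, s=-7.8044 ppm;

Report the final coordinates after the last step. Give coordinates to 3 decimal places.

start: φ=-64.809969°, λ=-138.810479°, h=3693.071 m
→ ECEF (a=6378388.000, f=1/297.0): X=-2049798.2489, Y=-1793800.6166, Z=-5752195.4096
→ Helmert 7p (PV): X=-2049798.2046, Y=-1793831.4146, Z=-5752468.6479
→ Helmert 7p (PV): X=-2049874.3176, Y=-1794005.0983, Z=-5752192.9486

X=-2049874.318 m, Y=-1794005.098 m, Z=-5752192.949 m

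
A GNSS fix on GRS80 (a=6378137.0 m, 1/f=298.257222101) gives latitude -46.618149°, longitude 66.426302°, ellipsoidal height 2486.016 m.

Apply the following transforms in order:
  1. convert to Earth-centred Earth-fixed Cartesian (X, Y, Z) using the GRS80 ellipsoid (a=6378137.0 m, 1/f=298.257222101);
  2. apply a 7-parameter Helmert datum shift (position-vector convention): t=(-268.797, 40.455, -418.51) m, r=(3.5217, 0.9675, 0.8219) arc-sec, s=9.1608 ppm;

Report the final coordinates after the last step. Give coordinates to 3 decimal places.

X=1755532.537 m, Y=4024117.143 m, Z=-4614918.348 m

start: φ=-46.618149°, λ=66.426302°, h=2486.016 m
→ ECEF (a=6378137.000, f=1/298.257222101): X=1755822.9289, Y=4023954.0416, Z=-4614518.0341
→ Helmert 7p (PV): X=1755532.5374, Y=4024117.1433, Z=-4614918.3483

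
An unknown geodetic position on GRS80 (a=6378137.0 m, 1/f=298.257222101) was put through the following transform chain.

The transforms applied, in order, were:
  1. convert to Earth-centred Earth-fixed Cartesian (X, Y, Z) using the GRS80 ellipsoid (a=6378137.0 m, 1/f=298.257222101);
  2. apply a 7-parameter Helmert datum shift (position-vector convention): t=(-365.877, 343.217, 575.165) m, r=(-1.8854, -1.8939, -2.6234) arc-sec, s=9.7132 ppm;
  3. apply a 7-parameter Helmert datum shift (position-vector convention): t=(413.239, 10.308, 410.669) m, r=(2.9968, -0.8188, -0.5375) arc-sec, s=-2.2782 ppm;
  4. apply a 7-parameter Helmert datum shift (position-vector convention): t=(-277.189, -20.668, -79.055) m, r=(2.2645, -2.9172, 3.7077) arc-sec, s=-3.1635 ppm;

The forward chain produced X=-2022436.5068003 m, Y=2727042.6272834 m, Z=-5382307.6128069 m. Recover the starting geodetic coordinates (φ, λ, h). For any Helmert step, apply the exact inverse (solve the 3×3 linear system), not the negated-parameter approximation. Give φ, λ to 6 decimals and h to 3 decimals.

φ=-57.936987°, λ=126.564424°, h=1375.233 m

start: X=-2022436.5068, Y=2727042.6273, Z=-5382307.6128 m
→ Helmert⁻¹: X=-2022192.8161, Y=2727049.1826, Z=-5382246.9239
→ Helmert⁻¹: X=-2022639.1366, Y=2726961.6119, Z=-5382701.4463
→ Helmert⁻¹: X=-2022337.7235, Y=2726615.3956, Z=-5383180.8309
→ geod (Bowring, a=6378137.000): φ=-57.93698700°, λ=126.56442400°, h=1375.2330 m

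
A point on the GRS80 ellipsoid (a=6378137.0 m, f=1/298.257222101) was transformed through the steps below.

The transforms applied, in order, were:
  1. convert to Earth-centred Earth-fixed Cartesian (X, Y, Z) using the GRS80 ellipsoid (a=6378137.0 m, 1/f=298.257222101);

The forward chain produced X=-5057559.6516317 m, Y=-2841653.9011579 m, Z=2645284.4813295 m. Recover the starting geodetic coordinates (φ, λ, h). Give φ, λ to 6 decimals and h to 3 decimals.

start: X=-5057559.6516, Y=-2841653.9012, Z=2645284.4813 m
→ geod (Bowring, a=6378137.000): φ=24.65804500°, λ=-150.66999400°, h=1407.3310 m

φ=24.658045°, λ=-150.669994°, h=1407.331 m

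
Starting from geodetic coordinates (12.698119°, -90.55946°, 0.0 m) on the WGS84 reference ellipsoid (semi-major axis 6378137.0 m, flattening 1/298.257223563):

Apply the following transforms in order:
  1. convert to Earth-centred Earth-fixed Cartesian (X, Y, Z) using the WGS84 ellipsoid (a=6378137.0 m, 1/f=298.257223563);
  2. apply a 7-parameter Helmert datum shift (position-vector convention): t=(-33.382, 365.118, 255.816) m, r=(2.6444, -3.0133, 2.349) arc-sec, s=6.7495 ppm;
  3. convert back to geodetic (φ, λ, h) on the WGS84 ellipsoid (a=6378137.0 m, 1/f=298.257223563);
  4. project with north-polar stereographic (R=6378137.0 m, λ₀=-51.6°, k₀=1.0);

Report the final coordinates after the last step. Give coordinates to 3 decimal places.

E=-6414304.177 m, N=-7932511.407 m

start: φ=12.698119°, λ=-90.559460°, h=0.000 m
→ ECEF (a=6378137.000, f=1/298.257223563): X=-60764.4353, Y=-6222848.8866, Z=1392844.6702
→ Helmert 7p (PV): X=-60747.7075, Y=-6222544.3187, Z=1393029.2195
→ geod (Bowring, a=6378137.000): φ=12.70035195°, λ=-90.55933337°, h=-256.6925 m
→ stereo (R=6378137.0, λ₀=-51.6°): E=-6414304.1775, N=-7932511.4075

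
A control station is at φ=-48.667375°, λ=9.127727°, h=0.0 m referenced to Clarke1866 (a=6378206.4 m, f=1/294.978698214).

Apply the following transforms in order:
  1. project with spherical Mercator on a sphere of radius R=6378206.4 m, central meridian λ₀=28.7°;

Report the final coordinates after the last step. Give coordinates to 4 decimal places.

start: φ=-48.667375°, λ=9.127727°, h=0.000 m
→ merc (R=6378206.4, λ₀=28.7°): E=-2178799.1711, N=-6218676.8672

E=-2178799.1711 m, N=-6218676.8672 m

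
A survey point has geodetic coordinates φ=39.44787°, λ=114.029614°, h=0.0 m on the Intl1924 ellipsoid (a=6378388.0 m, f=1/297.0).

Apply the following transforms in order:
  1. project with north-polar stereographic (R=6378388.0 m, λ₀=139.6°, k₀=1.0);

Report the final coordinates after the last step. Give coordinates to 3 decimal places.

start: φ=39.447870°, λ=114.029614°, h=0.000 m
→ stereo (R=6378388.0, λ₀=139.6°): E=-2599895.8010, N=-5433606.5569

E=-2599895.801 m, N=-5433606.557 m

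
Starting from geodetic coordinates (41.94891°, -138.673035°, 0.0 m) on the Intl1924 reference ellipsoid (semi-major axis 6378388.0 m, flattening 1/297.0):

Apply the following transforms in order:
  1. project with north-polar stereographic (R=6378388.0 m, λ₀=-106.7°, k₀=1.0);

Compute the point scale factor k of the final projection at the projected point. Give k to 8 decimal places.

1.19870467

start: φ=41.948910°, λ=-138.673035°, h=0.000 m
→ into stereo (λ₀=-106.7°): φ=41.94891000°, λ−λ₀=-31.97303500°
scale k = 1.19870467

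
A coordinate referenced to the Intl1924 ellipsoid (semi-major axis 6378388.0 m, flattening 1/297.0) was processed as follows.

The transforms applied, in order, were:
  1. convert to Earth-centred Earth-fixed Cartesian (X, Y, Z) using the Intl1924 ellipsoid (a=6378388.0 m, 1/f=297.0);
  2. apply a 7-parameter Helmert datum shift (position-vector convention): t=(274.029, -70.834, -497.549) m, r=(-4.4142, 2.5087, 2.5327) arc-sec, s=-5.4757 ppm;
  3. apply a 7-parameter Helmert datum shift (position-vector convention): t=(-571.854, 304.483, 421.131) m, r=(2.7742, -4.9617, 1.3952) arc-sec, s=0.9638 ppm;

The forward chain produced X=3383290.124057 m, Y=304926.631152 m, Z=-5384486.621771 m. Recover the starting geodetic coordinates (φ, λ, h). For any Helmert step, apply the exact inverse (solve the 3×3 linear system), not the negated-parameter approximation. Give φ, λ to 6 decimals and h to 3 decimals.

start: X=3383290.1241, Y=304926.6312, Z=-5384486.6218 m
→ Helmert⁻¹: X=3383731.2407, Y=304526.5401, Z=-5384988.0542
→ Helmert⁻¹: X=3383544.9684, Y=304672.7271, Z=-5384472.3166
→ geod (Bowring, a=6378388.000): φ=-57.92493300°, λ=5.14534600°, h=3606.9150 m

φ=-57.924933°, λ=5.145346°, h=3606.915 m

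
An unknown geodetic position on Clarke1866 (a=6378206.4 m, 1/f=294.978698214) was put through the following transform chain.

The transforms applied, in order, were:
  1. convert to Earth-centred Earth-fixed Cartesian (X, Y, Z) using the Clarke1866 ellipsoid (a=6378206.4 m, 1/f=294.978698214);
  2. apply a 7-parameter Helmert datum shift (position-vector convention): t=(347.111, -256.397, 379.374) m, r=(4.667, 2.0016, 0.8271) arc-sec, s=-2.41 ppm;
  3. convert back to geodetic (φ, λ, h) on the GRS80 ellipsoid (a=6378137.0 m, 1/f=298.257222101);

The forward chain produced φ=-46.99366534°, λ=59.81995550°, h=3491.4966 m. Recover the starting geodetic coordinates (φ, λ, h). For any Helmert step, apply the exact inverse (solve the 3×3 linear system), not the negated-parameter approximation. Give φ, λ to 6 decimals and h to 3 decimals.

start: φ=-46.993665°, λ=59.819956°, h=3491.497 m
→ ECEF (a=6378137.000, f=1/298.257222101): X=2192148.0862, Y=3769506.7761, Z=-4643837.7332
→ Helmert⁻¹: X=2191866.4418, Y=3769658.3862, Z=-4644292.3231
→ geod (Bowring, a=6378206.400): φ=-46.99865600°, λ=59.82415600°, h=3874.4080 m

φ=-46.998656°, λ=59.824156°, h=3874.408 m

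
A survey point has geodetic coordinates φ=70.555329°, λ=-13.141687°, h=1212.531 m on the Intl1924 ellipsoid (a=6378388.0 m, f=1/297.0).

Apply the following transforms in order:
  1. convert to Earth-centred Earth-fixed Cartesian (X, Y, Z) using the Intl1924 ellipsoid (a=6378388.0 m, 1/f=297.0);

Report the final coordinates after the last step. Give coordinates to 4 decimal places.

X=2074334.9270 m, Y=-484304.0924 m, Z=5993231.9155 m

start: φ=70.555329°, λ=-13.141687°, h=1212.531 m
→ ECEF (a=6378388.000, f=1/297.0): X=2074334.9270, Y=-484304.0924, Z=5993231.9155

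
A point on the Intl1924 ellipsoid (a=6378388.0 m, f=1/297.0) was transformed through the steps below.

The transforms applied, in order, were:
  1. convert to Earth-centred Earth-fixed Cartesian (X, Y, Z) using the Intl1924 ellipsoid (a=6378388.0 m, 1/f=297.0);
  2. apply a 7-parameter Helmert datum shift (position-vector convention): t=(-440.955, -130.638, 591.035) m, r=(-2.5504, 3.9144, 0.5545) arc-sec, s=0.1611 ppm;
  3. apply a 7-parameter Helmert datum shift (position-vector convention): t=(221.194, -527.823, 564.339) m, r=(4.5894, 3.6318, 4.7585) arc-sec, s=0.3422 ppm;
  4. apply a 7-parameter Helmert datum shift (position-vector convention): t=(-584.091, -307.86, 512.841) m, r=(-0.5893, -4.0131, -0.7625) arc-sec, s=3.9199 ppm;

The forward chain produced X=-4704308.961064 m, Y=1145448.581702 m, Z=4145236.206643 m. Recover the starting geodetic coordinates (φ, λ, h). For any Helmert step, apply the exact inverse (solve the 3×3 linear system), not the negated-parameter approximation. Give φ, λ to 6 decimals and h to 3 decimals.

φ=40.749992°, λ=166.300624°, h=3004.203 m

start: X=-4704308.9611, Y=1145448.5817, Z=4145236.2066 m
→ Helmert⁻¹: X=-4703630.0259, Y=1145722.7208, Z=4144801.9062
→ Helmert⁻¹: X=-4703896.1294, Y=1146450.8768, Z=4144127.8168
→ Helmert⁻¹: X=-4703529.9671, Y=1146542.7419, Z=4143461.0295
→ geod (Bowring, a=6378388.000): φ=40.74999200°, λ=166.30062400°, h=3004.2030 m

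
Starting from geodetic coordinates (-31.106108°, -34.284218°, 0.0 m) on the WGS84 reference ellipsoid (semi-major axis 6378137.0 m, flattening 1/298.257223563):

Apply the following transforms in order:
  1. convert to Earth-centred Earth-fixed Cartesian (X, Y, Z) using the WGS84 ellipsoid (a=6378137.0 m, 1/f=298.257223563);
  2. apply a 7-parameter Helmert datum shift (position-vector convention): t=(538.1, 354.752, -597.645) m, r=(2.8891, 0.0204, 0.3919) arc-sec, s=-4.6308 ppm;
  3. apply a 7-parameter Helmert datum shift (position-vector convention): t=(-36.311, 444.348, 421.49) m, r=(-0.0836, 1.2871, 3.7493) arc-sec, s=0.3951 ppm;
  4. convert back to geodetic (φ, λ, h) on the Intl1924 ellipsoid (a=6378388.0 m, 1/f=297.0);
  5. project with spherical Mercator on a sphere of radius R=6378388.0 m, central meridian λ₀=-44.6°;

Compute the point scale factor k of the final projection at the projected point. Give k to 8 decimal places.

start: φ=-31.106108°, λ=-34.284218°, h=0.000 m
→ ECEF (a=6378137.000, f=1/298.257223563): X=4516237.7609, Y=-3078946.0064, Z=-3275971.8171
→ Helmert 7p (PV): X=4516760.4731, Y=-3078522.5302, Z=-3276597.8642
→ Helmert 7p (PV): X=4516761.4592, Y=-3077998.6248, Z=-3276204.6058
→ geod (Bowring, a=6378388.000): φ=-31.10910357°, λ=-34.27292016°, h=-192.7451 m
→ into merc (λ₀=-44.6°): φ=-31.10910357°, λ−λ₀=10.32707984°
scale k = 1.16797187

1.16797187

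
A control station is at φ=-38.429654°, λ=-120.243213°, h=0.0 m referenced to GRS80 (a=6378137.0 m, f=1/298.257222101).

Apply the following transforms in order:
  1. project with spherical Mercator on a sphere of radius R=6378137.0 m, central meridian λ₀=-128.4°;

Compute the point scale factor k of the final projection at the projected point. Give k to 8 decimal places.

start: φ=-38.429654°, λ=-120.243213°, h=0.000 m
→ into merc (λ₀=-128.4°): φ=-38.42965400°, λ−λ₀=8.15678700°
scale k = 1.27653294

1.27653294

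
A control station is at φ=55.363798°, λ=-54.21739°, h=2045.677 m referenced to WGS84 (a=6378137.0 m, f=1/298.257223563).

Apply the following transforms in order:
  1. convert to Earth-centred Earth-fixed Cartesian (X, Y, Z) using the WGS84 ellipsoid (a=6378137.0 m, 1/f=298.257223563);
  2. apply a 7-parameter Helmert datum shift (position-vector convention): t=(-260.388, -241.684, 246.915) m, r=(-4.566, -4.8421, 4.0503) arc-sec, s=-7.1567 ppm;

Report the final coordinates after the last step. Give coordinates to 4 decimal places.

start: φ=55.363798°, λ=-54.217390°, h=2045.677 m
→ ECEF (a=6378137.000, f=1/298.257223563): X=2125137.7448, Y=-2948461.9624, Z=5226191.3073
→ Helmert 7p (PV): X=2124797.3598, Y=-2948525.1261, Z=5226515.9760

X=2124797.3598 m, Y=-2948525.1261 m, Z=5226515.9760 m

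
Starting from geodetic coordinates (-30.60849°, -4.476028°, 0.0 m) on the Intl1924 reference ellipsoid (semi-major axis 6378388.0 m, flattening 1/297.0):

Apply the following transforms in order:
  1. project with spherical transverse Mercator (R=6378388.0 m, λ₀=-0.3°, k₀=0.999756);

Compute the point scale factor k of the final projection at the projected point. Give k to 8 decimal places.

1.00172537

start: φ=-30.608490°, λ=-4.476028°, h=0.000 m
→ into tm (λ₀=-0.3°): φ=-30.60849000°, λ−λ₀=-4.17602800°
scale k = 1.00172537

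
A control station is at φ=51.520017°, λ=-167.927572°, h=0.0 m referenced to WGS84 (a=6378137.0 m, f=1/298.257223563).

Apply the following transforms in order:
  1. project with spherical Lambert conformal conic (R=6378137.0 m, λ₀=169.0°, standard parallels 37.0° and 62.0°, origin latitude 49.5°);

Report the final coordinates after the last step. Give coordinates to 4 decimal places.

start: φ=51.520017°, λ=-167.927572°, h=0.000 m
→ lcc (R=6378137.0, λ₀=169.0°): E=1535840.8685, N=458494.2349

E=1535840.8685 m, N=458494.2349 m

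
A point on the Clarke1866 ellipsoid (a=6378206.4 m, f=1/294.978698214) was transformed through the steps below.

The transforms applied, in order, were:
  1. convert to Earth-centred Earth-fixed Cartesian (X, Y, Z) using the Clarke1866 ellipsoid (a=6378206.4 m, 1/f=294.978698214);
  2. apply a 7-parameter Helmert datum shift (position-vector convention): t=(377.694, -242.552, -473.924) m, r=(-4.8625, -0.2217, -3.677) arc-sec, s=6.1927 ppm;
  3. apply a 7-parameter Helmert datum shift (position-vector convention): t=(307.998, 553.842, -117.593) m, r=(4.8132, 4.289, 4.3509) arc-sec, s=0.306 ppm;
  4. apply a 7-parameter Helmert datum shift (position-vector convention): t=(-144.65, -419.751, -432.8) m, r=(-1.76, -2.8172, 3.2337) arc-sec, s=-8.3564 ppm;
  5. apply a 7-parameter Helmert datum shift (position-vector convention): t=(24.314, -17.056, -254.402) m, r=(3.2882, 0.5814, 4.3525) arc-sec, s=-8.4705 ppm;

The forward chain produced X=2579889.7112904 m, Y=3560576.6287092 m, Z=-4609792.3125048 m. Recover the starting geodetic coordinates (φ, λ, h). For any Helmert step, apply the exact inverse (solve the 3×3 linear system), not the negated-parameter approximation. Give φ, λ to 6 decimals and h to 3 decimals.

start: X=2579889.7113, Y=3560576.6287, Z=-4609792.3125 m
→ Helmert⁻¹: X=2579975.3753, Y=3560495.9186, Z=-4609626.4439
→ Helmert⁻¹: X=2580134.4586, Y=3560944.3057, Z=-4609237.0159
→ Helmert⁻¹: X=2579996.6108, Y=3560227.3977, Z=-4609147.4430
→ Helmert⁻¹: X=2579534.5153, Y=3560602.5279, Z=-4608563.8137
→ geod (Bowring, a=6378206.400): φ=-46.54128900°, λ=54.07795800°, h=2657.7050 m

φ=-46.541289°, λ=54.077958°, h=2657.705 m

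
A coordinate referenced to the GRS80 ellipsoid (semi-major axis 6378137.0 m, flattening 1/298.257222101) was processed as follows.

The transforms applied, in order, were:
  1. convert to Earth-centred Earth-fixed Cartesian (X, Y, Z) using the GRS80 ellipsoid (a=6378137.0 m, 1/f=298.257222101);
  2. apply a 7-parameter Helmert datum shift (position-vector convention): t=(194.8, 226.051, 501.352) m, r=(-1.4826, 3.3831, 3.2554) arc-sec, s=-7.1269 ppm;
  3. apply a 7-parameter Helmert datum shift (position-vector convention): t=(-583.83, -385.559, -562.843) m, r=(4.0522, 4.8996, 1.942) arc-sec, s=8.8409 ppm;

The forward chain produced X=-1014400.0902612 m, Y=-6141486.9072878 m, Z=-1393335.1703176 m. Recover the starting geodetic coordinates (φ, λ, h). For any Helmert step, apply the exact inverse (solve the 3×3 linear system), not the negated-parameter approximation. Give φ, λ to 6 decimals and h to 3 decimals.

φ=-12.698924°, λ=-99.376580°, h=1382.723 m

start: X=-1014400.0903, Y=-6141486.9073, Z=-1393335.1703 m
→ Helmert⁻¹: X=-1013832.0347, Y=-6141064.8703, Z=-1392663.4515
→ Helmert⁻¹: X=-1014108.1361, Y=-6141308.6704, Z=-1393235.5085
→ geod (Bowring, a=6378137.000): φ=-12.69892400°, λ=-99.37658000°, h=1382.7230 m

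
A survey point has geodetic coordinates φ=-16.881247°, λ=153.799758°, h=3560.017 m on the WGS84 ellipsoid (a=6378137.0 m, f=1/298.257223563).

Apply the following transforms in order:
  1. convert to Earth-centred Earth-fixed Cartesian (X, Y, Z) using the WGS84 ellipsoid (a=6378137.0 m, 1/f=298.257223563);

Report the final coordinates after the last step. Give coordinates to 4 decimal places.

start: φ=-16.881247°, λ=153.799758°, h=3560.017 m
→ ECEF (a=6378137.000, f=1/298.257223563): X=-5480823.7794, Y=2696928.3973, Z=-1841295.2482

X=-5480823.7794 m, Y=2696928.3973 m, Z=-1841295.2482 m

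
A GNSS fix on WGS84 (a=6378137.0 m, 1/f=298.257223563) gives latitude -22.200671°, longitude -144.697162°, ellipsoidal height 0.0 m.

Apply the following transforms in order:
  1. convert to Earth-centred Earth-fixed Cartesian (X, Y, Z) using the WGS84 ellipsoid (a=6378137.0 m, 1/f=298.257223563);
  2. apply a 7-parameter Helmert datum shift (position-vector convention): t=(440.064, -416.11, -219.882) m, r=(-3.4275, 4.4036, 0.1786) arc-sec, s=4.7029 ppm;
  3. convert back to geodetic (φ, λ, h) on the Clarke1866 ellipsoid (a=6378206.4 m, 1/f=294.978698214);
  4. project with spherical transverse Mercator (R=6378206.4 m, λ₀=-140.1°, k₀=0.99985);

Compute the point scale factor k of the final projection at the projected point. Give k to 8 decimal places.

start: φ=-22.200671°, λ=-144.697162°, h=0.000 m
→ ECEF (a=6378137.000, f=1/298.257223563): X=-4821674.0215, Y=-3414294.0766, Z=-2395000.8828
→ Helmert 7p (PV): X=-4821304.8087, Y=-3414770.2166, Z=-2395072.3531
→ geod (Bowring, a=6378206.400): φ=-22.20285751°, λ=-144.69132439°, h=-32.7109 m
→ into tm (λ₀=-140.1°): φ=-22.20285751°, λ−λ₀=-4.59132439°
scale k = 1.00260729

1.00260729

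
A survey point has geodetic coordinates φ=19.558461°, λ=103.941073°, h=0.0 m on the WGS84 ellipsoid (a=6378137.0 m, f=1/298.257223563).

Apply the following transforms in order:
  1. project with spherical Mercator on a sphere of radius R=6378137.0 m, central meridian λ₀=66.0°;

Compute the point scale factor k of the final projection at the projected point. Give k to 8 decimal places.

1.06123270

start: φ=19.558461°, λ=103.941073°, h=0.000 m
→ into merc (λ₀=66.0°): φ=19.55846100°, λ−λ₀=37.94107300°
scale k = 1.06123270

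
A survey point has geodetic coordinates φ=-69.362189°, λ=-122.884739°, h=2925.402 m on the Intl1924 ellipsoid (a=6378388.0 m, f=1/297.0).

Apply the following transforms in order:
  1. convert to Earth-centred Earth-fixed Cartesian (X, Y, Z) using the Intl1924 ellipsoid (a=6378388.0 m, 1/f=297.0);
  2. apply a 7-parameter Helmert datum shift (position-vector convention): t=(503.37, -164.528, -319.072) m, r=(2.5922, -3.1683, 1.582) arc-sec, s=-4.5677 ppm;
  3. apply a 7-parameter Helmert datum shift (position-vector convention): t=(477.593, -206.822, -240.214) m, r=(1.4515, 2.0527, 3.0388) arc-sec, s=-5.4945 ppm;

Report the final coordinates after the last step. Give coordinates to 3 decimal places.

X=-1223720.819 m, Y=-1894604.356 m, Z=-5949752.250 m

start: φ=-69.362189°, λ=-122.884739°, h=2925.402 m
→ ECEF (a=6378388.000, f=1/297.0): X=-1224788.7148, Y=-1894341.2709, Z=-5949209.0598
→ Helmert 7p (PV): X=-1224173.8397, Y=-1894431.7745, Z=-5949543.5774
→ Helmert 7p (PV): X=-1223720.8191, Y=-1894604.3555, Z=-5949752.2502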